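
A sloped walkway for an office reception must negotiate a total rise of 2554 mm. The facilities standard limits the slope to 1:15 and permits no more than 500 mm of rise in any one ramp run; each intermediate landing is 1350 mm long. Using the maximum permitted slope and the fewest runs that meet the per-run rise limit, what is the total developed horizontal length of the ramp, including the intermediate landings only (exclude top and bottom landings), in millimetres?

45060 mm

⌈2554/500⌉ = 6 ramp runs. That means 5 intermediate landings.
Horizontal run for 2554 mm of rise at 1:15 is 2554 × 15 = 38310 mm.
5 intermediate landings contribute 5 × 1350 = 6750 mm.
Total developed length = 38310 + 6750 = 45060 mm.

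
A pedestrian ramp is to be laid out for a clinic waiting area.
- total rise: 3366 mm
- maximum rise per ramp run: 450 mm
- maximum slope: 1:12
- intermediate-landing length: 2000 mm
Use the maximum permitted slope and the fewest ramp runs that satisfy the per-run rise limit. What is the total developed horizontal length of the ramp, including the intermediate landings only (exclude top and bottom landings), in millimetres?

3366 / 450 = 7.48, so 8 ramp runs are needed. That means 7 intermediate landings.
Ramp run (horizontal) at 1:12: 3366 × 12 = 40392 mm.
7 intermediate landings contribute 7 × 2000 = 14000 mm.
Developed length = 40392 + 14000 = 54392 mm.

54392 mm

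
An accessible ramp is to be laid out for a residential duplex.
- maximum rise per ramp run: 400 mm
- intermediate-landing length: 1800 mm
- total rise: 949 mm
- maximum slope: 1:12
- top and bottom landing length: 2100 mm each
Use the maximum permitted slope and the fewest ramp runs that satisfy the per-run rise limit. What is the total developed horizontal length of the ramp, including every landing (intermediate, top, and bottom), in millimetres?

949 / 400 = 2.373 → round up to 3 ramp runs. That means 2 intermediate landings.
Horizontal run for 949 mm of rise at 1:12 is 949 × 12 = 11388 mm.
Intermediate landings: 2 × 1800 = 3600 mm.
Top and bottom landings: 2 × 2100 = 4200 mm.
Total = 11388 + 3600 + 4200 = 19188 mm.

19188 mm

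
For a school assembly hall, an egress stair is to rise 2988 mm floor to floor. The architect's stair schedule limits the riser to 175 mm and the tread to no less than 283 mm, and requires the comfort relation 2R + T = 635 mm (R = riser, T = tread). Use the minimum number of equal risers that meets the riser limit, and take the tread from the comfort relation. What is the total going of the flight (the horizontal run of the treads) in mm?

5151 mm

2988 / 175 = 17.07, so 18 risers are needed.
R = 2988 ÷ 18 = 166 mm.
T = 635 − 2·166 = 303 mm, which satisfies the 283 mm minimum.
18 risers give 17 treads; going = 17 × 303 = 5151 mm.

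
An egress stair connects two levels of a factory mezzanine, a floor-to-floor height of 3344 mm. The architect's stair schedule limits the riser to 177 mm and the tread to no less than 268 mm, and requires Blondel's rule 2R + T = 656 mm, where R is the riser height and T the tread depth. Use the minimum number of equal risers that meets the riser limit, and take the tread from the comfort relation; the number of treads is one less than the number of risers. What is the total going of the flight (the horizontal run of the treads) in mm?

5472 mm

3344 / 177 = 18.89, so 19 risers are needed.
Each riser is 3344/19 = 176 mm (≤ 177 mm).
T = 656 − 2·176 = 304 mm, which satisfies the 268 mm minimum.
Treads = 19 − 1 = 18; going = 18 × 304 = 5472 mm.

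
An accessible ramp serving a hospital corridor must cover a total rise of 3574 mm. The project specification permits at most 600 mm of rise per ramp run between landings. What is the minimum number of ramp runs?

At most 600 each: 3574/600 = 5.96, giving 6 ramp runs.

6 runs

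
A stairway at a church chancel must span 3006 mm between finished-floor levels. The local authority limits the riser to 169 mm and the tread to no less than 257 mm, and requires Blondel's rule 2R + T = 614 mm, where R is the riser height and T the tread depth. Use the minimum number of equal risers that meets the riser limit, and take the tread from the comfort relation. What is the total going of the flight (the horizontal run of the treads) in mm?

4760 mm

3006 / 169 = 17.79, so 18 risers are needed.
Riser R = 3006 / 18 = 167 mm, within the 169 mm limit.
T = 614 − 2·167 = 280 mm, which satisfies the 257 mm minimum.
18 risers give 17 treads; going = 17 × 280 = 4760 mm.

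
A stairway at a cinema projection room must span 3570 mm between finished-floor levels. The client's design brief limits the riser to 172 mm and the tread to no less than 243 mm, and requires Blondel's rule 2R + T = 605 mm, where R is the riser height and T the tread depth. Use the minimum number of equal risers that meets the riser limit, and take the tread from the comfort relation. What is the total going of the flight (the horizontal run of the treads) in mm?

⌈3570/172⌉ = 21 risers.
Riser R = 3570 / 21 = 170 mm, within the 172 mm limit.
T = 605 − 2·170 = 265 mm, which satisfies the 243 mm minimum.
21 risers give 20 treads; going = 20 × 265 = 5300 mm.

5300 mm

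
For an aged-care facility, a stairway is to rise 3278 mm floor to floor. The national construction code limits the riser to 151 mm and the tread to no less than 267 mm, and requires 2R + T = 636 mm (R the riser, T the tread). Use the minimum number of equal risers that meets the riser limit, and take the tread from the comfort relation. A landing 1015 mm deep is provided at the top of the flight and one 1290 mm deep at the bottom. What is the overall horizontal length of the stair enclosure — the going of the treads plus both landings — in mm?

9403 mm

3278 / 151 = 21.71, so 22 risers are needed.
R = 3278 ÷ 22 = 149 mm.
From 2R + T = 636: T = 636 − 298 = 338 mm.
Treads = 22 − 1 = 21; going = 21 × 338 = 7098 mm.
Add landings: 7098 + 1015 + 1290 = 9403 mm.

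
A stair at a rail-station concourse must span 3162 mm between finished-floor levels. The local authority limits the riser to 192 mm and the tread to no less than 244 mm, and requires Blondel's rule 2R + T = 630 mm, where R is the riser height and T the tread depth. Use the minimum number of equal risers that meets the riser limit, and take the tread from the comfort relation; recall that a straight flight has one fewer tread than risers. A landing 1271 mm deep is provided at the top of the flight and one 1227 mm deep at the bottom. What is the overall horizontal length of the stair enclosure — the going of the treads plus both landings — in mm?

At most 192 each: 3162/192 = 16.47, giving 17 risers.
Riser R = 3162 / 17 = 186 mm, within the 192 mm limit.
Tread T = 630 − 2 × 186 = 258 mm (≥ 244 mm).
17 risers give 16 treads; going = 16 × 258 = 4128 mm.
Enclosure = 4128 + 1271 + 1227 = 6626 mm.

6626 mm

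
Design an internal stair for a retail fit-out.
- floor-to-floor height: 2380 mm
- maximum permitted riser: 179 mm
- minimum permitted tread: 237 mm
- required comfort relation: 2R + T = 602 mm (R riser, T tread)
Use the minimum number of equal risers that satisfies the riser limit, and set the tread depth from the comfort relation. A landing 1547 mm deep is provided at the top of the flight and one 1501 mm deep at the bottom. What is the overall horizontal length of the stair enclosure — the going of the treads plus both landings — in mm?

6454 mm

2380 / 179 = 13.30, so 14 risers are needed.
R = 2380 ÷ 14 = 170 mm.
From 2R + T = 602: T = 602 − 340 = 262 mm.
14 risers give 13 treads; going = 13 × 262 = 3406 mm.
Add landings: 3406 + 1547 + 1501 = 6454 mm.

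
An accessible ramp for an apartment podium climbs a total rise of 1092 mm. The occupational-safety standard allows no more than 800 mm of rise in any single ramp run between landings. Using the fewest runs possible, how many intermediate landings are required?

1 intermediate landings

1092 / 800 = 1.365 → round up to 2 ramp runs.
2 runs are separated by 1 intermediate landings.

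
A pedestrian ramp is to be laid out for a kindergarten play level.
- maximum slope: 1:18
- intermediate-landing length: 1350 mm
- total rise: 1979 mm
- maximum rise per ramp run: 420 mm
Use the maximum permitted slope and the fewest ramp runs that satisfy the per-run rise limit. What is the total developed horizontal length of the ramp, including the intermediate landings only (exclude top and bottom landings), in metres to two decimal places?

1979 / 420 = 4.712 → round up to 5 ramp runs. That means 4 intermediate landings.
Ramp run (horizontal) at 1:18: 1979 × 18 = 35622 mm.
Intermediate landings: 4 × 1350 = 5400 mm.
Total developed length = 35622 + 5400 = 41022 mm.
= 41.02 m.

41.02 m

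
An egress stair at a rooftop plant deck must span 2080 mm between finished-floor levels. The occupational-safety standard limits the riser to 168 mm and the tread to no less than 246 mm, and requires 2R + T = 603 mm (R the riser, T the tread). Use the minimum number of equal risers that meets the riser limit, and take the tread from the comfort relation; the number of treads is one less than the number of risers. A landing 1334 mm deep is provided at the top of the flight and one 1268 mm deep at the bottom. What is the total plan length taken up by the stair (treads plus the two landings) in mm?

5998 mm

2080 / 168 = 12.381 → round up to 13 risers.
Each riser is 2080/13 = 160 mm (≤ 168 mm).
T = 603 − 2·160 = 283 mm, which satisfies the 246 mm minimum.
Going = (13 − 1) × 283 = 3396 mm.
Add landings: 3396 + 1334 + 1268 = 5998 mm.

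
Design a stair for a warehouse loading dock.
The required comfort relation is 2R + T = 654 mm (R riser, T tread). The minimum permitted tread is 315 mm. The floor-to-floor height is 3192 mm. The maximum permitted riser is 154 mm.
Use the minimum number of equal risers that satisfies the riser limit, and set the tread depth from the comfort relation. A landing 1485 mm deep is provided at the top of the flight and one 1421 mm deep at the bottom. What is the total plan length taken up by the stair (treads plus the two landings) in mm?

3192 / 154 = 20.727 → round up to 21 risers.
R = 3192 ÷ 21 = 152 mm.
From 2R + T = 654: T = 654 − 304 = 350 mm.
Treads = 21 − 1 = 20; going = 20 × 350 = 7000 mm.
Add landings: 7000 + 1485 + 1421 = 9906 mm.

9906 mm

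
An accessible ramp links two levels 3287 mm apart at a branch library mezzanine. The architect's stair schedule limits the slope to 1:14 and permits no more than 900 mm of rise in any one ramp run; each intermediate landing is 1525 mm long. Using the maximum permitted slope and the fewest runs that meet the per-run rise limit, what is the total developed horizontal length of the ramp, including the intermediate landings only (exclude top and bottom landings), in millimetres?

3287 / 900 = 3.652 → round up to 4 ramp runs. That means 3 intermediate landings.
Ramp run (horizontal) at 1:14: 3287 × 14 = 46018 mm.
Intermediate landings: 3 × 1525 = 4575 mm.
Developed length = 46018 + 4575 = 50593 mm.

50593 mm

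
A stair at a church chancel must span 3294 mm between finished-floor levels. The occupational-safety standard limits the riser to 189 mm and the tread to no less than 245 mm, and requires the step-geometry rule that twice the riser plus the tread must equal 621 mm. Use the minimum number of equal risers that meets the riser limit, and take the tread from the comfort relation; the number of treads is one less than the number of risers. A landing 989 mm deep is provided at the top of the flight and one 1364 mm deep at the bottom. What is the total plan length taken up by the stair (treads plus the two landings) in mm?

At most 189 each: 3294/189 = 17.43, giving 18 risers.
Riser R = 3294 / 18 = 183 mm, within the 189 mm limit.
Tread T = 621 − 2 × 183 = 255 mm (≥ 245 mm).
18 risers give 17 treads; going = 17 × 255 = 4335 mm.
Enclosure = 4335 + 989 + 1364 = 6688 mm.

6688 mm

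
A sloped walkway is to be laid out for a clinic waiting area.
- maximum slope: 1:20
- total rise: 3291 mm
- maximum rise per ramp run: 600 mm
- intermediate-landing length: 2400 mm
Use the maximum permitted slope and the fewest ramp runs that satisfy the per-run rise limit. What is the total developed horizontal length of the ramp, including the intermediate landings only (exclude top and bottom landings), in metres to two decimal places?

At most 600 each: 3291/600 = 5.49, giving 6 ramp runs. That means 5 intermediate landings.
Horizontal run for 3291 mm of rise at 1:20 is 3291 × 20 = 65820 mm.
Intermediate landings: 5 × 2400 = 12000 mm.
Developed length = 65820 + 12000 = 77820 mm.
= 77.82 m.

77.82 m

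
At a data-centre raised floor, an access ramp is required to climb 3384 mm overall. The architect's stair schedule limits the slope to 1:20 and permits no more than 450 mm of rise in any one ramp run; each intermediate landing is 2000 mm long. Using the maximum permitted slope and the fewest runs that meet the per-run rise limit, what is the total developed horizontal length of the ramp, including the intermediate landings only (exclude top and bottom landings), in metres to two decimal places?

81.68 m

3384 / 450 = 7.52, so 8 ramp runs are needed. That means 7 intermediate landings.
Horizontal run for 3384 mm of rise at 1:20 is 3384 × 20 = 67680 mm.
7 intermediate landings contribute 7 × 2000 = 14000 mm.
Total developed length = 67680 + 14000 = 81680 mm.
= 81.68 m.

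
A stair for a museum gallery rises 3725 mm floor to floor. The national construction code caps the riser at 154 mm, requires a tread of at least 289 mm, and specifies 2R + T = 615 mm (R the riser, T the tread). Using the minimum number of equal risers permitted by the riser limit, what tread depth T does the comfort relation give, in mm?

317 mm

⌈3725/154⌉ = 25 risers.
Each riser is 3725/25 = 149 mm (≤ 154 mm).
From 2R + T = 615: T = 615 − 298 = 317 mm.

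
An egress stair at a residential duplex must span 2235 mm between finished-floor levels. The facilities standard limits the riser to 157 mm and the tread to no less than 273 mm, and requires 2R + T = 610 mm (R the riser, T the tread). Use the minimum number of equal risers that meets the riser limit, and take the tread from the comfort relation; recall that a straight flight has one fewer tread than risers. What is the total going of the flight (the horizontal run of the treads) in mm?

4368 mm

2235 / 157 = 14.24, so 15 risers are needed.
R = 2235 ÷ 15 = 149 mm.
Tread T = 610 − 2 × 149 = 312 mm (≥ 273 mm).
15 risers give 14 treads; going = 14 × 312 = 4368 mm.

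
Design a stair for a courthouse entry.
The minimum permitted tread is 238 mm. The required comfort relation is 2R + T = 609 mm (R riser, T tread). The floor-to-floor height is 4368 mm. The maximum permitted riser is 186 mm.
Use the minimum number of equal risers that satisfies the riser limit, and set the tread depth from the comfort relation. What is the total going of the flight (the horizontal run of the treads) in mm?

⌈4368/186⌉ = 24 risers.
Each riser is 4368/24 = 182 mm (≤ 186 mm).
Tread T = 609 − 2 × 182 = 245 mm (≥ 238 mm).
Treads = 24 − 1 = 23; going = 23 × 245 = 5635 mm.

5635 mm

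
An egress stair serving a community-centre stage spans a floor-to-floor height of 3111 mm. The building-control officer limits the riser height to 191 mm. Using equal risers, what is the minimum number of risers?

At most 191 each: 3111/191 = 16.29, giving 17 risers.

17 risers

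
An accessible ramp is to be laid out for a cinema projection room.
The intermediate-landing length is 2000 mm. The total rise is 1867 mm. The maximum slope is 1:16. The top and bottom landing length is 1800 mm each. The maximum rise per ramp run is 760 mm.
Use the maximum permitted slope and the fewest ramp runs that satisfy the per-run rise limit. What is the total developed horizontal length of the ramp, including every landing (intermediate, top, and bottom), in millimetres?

37472 mm

At most 760 each: 1867/760 = 2.46, giving 3 ramp runs. That means 2 intermediate landings.
Horizontal run for 1867 mm of rise at 1:16 is 1867 × 16 = 29872 mm.
Intermediate landings: 2 × 2000 = 4000 mm.
Top and bottom landings: 2 × 1800 = 3600 mm.
Total = 29872 + 4000 + 3600 = 37472 mm.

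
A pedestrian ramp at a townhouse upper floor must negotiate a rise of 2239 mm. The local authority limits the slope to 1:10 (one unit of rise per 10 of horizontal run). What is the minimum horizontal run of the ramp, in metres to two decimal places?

22.39 m

Run = rise × 10 = 2239 × 10 = 22390 mm.
22390 mm = 22.39 m.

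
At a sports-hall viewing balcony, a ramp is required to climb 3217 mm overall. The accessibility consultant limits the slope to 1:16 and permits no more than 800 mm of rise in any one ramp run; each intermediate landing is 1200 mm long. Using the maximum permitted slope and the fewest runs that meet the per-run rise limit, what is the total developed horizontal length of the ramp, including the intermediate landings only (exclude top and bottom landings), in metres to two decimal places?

56.27 m

3217 / 800 = 4.02, so 5 ramp runs are needed. That means 4 intermediate landings.
Ramp run (horizontal) at 1:16: 3217 × 16 = 51472 mm.
Intermediate landings: 4 × 1200 = 4800 mm.
Total developed length = 51472 + 4800 = 56272 mm.
= 56.27 m.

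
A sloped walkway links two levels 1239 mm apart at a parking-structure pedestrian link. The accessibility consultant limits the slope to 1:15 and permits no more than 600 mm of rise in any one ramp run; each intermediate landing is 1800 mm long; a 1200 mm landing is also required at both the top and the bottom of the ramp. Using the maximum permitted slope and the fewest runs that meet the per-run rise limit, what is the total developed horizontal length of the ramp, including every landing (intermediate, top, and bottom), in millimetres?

24585 mm

⌈1239/600⌉ = 3 ramp runs. That means 2 intermediate landings.
Ramp run (horizontal) at 1:15: 1239 × 15 = 18585 mm.
2 intermediate landings contribute 2 × 1800 = 3600 mm.
Top and bottom landings: 2 × 1200 = 2400 mm.
Total = 18585 + 3600 + 2400 = 24585 mm.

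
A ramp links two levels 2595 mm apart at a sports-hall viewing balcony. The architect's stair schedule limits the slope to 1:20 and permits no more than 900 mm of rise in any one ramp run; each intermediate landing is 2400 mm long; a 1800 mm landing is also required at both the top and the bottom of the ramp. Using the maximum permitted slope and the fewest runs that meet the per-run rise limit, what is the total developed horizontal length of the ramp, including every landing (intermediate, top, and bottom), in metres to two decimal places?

⌈2595/900⌉ = 3 ramp runs. That means 2 intermediate landings.
Horizontal run for 2595 mm of rise at 1:20 is 2595 × 20 = 51900 mm.
2 intermediate landings contribute 2 × 2400 = 4800 mm.
Top and bottom landings: 2 × 1800 = 3600 mm.
Total = 51900 + 4800 + 3600 = 60300 mm.
= 60.30 m.

60.30 m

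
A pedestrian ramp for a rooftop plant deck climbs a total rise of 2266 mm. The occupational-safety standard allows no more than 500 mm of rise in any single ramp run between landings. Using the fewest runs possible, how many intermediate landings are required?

4 intermediate landings

2266 / 500 = 4.53, so 5 ramp runs are needed.
5 runs are separated by 4 intermediate landings.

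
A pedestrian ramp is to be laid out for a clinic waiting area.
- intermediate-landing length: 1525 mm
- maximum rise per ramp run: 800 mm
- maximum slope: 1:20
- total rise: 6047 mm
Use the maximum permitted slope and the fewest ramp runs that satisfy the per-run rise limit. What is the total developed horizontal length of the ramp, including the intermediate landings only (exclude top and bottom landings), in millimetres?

131615 mm

At most 800 each: 6047/800 = 7.56, giving 8 ramp runs. That means 7 intermediate landings.
Horizontal run for 6047 mm of rise at 1:20 is 6047 × 20 = 120940 mm.
7 intermediate landings contribute 7 × 1525 = 10675 mm.
Developed length = 120940 + 10675 = 131615 mm.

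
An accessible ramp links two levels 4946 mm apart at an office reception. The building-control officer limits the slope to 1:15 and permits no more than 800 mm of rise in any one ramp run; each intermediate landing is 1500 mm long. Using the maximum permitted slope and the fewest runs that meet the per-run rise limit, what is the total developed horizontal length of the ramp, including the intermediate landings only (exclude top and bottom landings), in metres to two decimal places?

At most 800 each: 4946/800 = 6.18, giving 7 ramp runs. That means 6 intermediate landings.
Horizontal run for 4946 mm of rise at 1:15 is 4946 × 15 = 74190 mm.
Intermediate landings: 6 × 1500 = 9000 mm.
Developed length = 74190 + 9000 = 83190 mm.
= 83.19 m.

83.19 m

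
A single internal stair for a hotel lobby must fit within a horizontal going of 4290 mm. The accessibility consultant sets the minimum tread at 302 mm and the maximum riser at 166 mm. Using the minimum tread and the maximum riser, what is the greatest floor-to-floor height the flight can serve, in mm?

2490 mm

Treads that fit: ⌊4290 / 302⌋ = 14.
Risers = treads + 1 = 15.
Maximum height = 15 × 166 = 2490 mm.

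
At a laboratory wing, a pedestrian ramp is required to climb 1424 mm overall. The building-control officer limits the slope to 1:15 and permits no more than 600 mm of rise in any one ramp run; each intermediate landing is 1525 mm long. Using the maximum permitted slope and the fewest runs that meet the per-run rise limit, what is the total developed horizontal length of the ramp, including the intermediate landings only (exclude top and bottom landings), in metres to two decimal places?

1424 / 600 = 2.37, so 3 ramp runs are needed. That means 2 intermediate landings.
Horizontal run for 1424 mm of rise at 1:15 is 1424 × 15 = 21360 mm.
2 intermediate landings contribute 2 × 1525 = 3050 mm.
Developed length = 21360 + 3050 = 24410 mm.
= 24.41 m.

24.41 m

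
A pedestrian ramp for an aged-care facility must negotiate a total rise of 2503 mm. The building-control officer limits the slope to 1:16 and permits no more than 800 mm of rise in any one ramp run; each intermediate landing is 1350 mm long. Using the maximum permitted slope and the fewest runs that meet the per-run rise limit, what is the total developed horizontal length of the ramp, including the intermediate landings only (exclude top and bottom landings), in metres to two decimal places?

2503 / 800 = 3.13, so 4 ramp runs are needed. That means 3 intermediate landings.
Horizontal run for 2503 mm of rise at 1:16 is 2503 × 16 = 40048 mm.
3 intermediate landings contribute 3 × 1350 = 4050 mm.
Total developed length = 40048 + 4050 = 44098 mm.
= 44.10 m.

44.10 m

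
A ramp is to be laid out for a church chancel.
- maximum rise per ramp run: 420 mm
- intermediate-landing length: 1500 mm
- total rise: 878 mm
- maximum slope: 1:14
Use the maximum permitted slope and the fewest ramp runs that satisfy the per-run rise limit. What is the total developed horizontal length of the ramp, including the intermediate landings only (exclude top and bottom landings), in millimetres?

15292 mm

At most 420 each: 878/420 = 2.09, giving 3 ramp runs. That means 2 intermediate landings.
Horizontal run for 878 mm of rise at 1:14 is 878 × 14 = 12292 mm.
2 intermediate landings contribute 2 × 1500 = 3000 mm.
Developed length = 12292 + 3000 = 15292 mm.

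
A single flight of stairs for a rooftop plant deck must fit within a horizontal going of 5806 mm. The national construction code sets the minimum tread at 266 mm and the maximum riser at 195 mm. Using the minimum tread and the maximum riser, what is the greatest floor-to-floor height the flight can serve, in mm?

4290 mm

5806 / 266 = 21.83, so 21 treads fit.
Risers = treads + 1 = 22.
Maximum height = 22 × 195 = 4290 mm.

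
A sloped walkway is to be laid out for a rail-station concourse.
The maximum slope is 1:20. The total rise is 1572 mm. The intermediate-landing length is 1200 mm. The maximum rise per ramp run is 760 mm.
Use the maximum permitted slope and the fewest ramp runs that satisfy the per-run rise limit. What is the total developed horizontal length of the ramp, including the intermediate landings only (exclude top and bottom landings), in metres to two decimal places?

33.84 m

1572 / 760 = 2.07, so 3 ramp runs are needed. That means 2 intermediate landings.
Horizontal run for 1572 mm of rise at 1:20 is 1572 × 20 = 31440 mm.
2 intermediate landings contribute 2 × 1200 = 2400 mm.
Developed length = 31440 + 2400 = 33840 mm.
= 33.84 m.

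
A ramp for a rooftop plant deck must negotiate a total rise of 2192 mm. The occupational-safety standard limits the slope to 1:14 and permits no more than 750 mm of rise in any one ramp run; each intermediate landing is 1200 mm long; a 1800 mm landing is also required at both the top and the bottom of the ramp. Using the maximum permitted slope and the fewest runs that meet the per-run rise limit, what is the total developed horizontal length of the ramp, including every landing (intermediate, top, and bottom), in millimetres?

36688 mm

⌈2192/750⌉ = 3 ramp runs. That means 2 intermediate landings.
Ramp run (horizontal) at 1:14: 2192 × 14 = 30688 mm.
2 intermediate landings contribute 2 × 1200 = 2400 mm.
Top and bottom landings: 2 × 1800 = 3600 mm.
Total = 30688 + 2400 + 3600 = 36688 mm.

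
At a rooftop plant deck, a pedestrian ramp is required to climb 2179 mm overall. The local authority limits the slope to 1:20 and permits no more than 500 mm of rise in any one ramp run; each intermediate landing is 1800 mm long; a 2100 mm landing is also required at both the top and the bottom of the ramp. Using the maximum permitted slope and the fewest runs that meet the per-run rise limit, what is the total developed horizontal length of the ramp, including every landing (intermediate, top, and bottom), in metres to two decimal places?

54.98 m

At most 500 each: 2179/500 = 4.36, giving 5 ramp runs. That means 4 intermediate landings.
Ramp run (horizontal) at 1:20: 2179 × 20 = 43580 mm.
Intermediate landings: 4 × 1800 = 7200 mm.
Top and bottom landings: 2 × 2100 = 4200 mm.
Total = 43580 + 7200 + 4200 = 54980 mm.
= 54.98 m.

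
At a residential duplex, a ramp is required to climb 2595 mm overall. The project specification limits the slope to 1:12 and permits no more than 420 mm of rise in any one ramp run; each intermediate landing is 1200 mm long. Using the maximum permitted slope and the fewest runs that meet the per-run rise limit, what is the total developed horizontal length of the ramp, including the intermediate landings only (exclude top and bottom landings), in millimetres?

2595 / 420 = 6.18, so 7 ramp runs are needed. That means 6 intermediate landings.
Ramp run (horizontal) at 1:12: 2595 × 12 = 31140 mm.
6 intermediate landings contribute 6 × 1200 = 7200 mm.
Developed length = 31140 + 7200 = 38340 mm.

38340 mm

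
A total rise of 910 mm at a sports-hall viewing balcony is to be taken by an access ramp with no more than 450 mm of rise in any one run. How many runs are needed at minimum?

910 / 450 = 2.02, so 3 ramp runs are needed.

3 runs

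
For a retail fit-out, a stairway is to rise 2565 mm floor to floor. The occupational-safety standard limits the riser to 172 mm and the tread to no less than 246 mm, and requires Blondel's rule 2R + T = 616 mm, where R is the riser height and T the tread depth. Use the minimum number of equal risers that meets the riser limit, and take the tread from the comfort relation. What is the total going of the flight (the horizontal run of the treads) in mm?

⌈2565/172⌉ = 15 risers.
R = 2565 ÷ 15 = 171 mm.
Tread T = 616 − 2 × 171 = 274 mm (≥ 246 mm).
Going = (15 − 1) × 274 = 3836 mm.

3836 mm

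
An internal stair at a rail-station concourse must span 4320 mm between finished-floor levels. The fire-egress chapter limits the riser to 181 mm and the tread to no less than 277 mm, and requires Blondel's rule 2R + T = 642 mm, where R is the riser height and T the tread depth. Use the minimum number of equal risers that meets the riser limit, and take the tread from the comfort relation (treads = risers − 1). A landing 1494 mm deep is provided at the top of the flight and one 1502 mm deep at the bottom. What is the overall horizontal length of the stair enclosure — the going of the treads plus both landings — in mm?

4320 / 181 = 23.867 → round up to 24 risers.
R = 4320 ÷ 24 = 180 mm.
T = 642 − 2·180 = 282 mm, which satisfies the 277 mm minimum.
Treads = 24 − 1 = 23; going = 23 × 282 = 6486 mm.
Enclosure = 6486 + 1494 + 1502 = 9482 mm.

9482 mm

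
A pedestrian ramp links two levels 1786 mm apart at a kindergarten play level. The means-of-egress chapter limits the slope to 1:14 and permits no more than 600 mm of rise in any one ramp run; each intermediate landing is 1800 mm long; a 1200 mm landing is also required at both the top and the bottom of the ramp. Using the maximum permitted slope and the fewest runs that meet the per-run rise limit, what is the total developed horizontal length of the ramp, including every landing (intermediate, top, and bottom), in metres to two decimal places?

1786 / 600 = 2.98, so 3 ramp runs are needed. That means 2 intermediate landings.
Horizontal run for 1786 mm of rise at 1:14 is 1786 × 14 = 25004 mm.
Intermediate landings: 2 × 1800 = 3600 mm.
Top and bottom landings: 2 × 1200 = 2400 mm.
Total = 25004 + 3600 + 2400 = 31004 mm.
= 31.00 m.

31.00 m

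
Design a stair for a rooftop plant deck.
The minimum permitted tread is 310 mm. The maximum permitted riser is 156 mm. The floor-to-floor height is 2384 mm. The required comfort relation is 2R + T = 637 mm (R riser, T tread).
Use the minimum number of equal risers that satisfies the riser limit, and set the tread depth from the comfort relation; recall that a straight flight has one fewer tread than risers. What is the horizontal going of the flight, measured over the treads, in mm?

5085 mm

2384 / 156 = 15.28, so 16 risers are needed.
R = 2384 ÷ 16 = 149 mm.
Tread T = 637 − 2 × 149 = 339 mm (≥ 310 mm).
Going = (16 − 1) × 339 = 5085 mm.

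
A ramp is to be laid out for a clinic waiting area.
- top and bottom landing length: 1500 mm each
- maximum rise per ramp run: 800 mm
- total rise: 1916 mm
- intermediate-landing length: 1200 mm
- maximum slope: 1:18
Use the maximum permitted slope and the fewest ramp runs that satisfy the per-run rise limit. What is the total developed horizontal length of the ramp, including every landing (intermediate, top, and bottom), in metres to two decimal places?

39.89 m

At most 800 each: 1916/800 = 2.40, giving 3 ramp runs. That means 2 intermediate landings.
Horizontal run for 1916 mm of rise at 1:18 is 1916 × 18 = 34488 mm.
Intermediate landings: 2 × 1200 = 2400 mm.
Top and bottom landings: 2 × 1500 = 3000 mm.
Total = 34488 + 2400 + 3000 = 39888 mm.
= 39.89 m.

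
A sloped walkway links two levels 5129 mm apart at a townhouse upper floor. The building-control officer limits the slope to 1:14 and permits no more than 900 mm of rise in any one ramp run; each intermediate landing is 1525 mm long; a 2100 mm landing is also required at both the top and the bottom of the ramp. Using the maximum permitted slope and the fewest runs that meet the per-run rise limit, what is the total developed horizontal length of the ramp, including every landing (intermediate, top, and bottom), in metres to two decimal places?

83.63 m

5129 / 900 = 5.70, so 6 ramp runs are needed. That means 5 intermediate landings.
Horizontal run for 5129 mm of rise at 1:14 is 5129 × 14 = 71806 mm.
5 intermediate landings contribute 5 × 1525 = 7625 mm.
Top and bottom landings: 2 × 2100 = 4200 mm.
Total = 71806 + 7625 + 4200 = 83631 mm.
= 83.63 m.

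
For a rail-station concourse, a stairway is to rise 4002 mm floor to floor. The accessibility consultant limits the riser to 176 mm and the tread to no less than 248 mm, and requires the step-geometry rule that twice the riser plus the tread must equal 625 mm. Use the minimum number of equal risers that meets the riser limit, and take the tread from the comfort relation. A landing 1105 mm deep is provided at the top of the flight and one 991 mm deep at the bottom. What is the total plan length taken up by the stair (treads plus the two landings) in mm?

8190 mm

4002 / 176 = 22.74, so 23 risers are needed.
R = 4002 ÷ 23 = 174 mm.
T = 625 − 2·174 = 277 mm, which satisfies the 248 mm minimum.
Going = (23 − 1) × 277 = 6094 mm.
Add landings: 6094 + 1105 + 991 = 8190 mm.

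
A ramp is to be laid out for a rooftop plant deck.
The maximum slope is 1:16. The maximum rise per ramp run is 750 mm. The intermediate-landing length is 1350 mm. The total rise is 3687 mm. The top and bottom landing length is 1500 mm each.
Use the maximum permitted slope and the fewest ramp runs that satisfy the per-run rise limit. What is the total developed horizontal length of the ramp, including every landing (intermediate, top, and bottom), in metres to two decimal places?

67.39 m

3687 / 750 = 4.916 → round up to 5 ramp runs. That means 4 intermediate landings.
Horizontal run for 3687 mm of rise at 1:16 is 3687 × 16 = 58992 mm.
Intermediate landings: 4 × 1350 = 5400 mm.
Top and bottom landings: 2 × 1500 = 3000 mm.
Total = 58992 + 5400 + 3000 = 67392 mm.
= 67.39 m.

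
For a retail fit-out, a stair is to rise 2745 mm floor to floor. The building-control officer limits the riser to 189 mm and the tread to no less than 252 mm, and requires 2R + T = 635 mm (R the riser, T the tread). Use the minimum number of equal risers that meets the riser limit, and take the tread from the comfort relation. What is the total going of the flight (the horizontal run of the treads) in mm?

2745 / 189 = 14.524 → round up to 15 risers.
Each riser is 2745/15 = 183 mm (≤ 189 mm).
From 2R + T = 635: T = 635 − 366 = 269 mm.
Going = (15 − 1) × 269 = 3766 mm.

3766 mm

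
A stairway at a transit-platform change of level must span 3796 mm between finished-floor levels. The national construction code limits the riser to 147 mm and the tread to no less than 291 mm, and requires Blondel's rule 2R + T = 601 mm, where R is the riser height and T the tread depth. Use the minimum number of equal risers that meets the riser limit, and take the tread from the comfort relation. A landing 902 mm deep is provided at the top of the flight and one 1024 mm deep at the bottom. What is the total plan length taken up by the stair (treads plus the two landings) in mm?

9651 mm

3796 / 147 = 25.823 → round up to 26 risers.
Riser R = 3796 / 26 = 146 mm, within the 147 mm limit.
Tread T = 601 − 2 × 146 = 309 mm (≥ 291 mm).
Treads = 26 − 1 = 25; going = 25 × 309 = 7725 mm.
Enclosure = 7725 + 902 + 1024 = 9651 mm.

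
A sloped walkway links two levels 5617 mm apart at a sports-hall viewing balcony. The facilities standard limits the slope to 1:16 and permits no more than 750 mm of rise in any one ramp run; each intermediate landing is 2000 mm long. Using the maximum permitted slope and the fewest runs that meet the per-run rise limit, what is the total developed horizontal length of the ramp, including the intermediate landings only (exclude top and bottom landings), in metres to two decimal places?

103.87 m

⌈5617/750⌉ = 8 ramp runs. That means 7 intermediate landings.
Ramp run (horizontal) at 1:16: 5617 × 16 = 89872 mm.
7 intermediate landings contribute 7 × 2000 = 14000 mm.
Developed length = 89872 + 14000 = 103872 mm.
= 103.87 m.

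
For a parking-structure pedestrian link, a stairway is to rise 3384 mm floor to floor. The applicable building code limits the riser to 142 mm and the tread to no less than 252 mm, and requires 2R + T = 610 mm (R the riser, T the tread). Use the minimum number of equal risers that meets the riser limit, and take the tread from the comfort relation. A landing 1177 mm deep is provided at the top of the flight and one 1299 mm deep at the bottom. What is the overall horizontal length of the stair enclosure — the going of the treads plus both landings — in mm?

10020 mm

At most 142 each: 3384/142 = 23.83, giving 24 risers.
Each riser is 3384/24 = 141 mm (≤ 142 mm).
Tread T = 610 − 2 × 141 = 328 mm (≥ 252 mm).
24 risers give 23 treads; going = 23 × 328 = 7544 mm.
Enclosure = 7544 + 1177 + 1299 = 10020 mm.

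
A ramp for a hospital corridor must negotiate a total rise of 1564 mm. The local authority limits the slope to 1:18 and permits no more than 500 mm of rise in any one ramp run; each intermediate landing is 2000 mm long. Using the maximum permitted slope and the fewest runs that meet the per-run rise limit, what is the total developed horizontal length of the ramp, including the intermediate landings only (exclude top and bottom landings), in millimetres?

At most 500 each: 1564/500 = 3.13, giving 4 ramp runs. That means 3 intermediate landings.
Ramp run (horizontal) at 1:18: 1564 × 18 = 28152 mm.
3 intermediate landings contribute 3 × 2000 = 6000 mm.
Total developed length = 28152 + 6000 = 34152 mm.

34152 mm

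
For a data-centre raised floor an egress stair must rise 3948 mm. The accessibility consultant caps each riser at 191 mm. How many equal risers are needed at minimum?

At most 191 each: 3948/191 = 20.67, giving 21 risers.

21 risers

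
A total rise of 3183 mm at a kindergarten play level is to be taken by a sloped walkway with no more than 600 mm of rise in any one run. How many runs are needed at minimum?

At most 600 each: 3183/600 = 5.30, giving 6 ramp runs.

6 runs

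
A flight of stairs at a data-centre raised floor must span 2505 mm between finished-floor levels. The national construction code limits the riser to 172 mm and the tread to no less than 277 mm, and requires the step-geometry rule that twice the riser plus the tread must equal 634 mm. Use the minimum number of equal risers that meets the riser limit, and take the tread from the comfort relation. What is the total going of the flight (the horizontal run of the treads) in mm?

At most 172 each: 2505/172 = 14.56, giving 15 risers.
Each riser is 2505/15 = 167 mm (≤ 172 mm).
T = 634 − 2·167 = 300 mm, which satisfies the 277 mm minimum.
Going = (15 − 1) × 300 = 4200 mm.

4200 mm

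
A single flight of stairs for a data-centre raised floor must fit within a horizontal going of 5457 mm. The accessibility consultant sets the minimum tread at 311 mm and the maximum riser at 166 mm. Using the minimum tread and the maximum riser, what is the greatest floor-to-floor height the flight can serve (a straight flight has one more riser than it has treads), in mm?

5457 / 311 = 17.55, so 17 treads fit.
Risers = treads + 1 = 18.
Maximum height = 18 × 166 = 2988 mm.

2988 mm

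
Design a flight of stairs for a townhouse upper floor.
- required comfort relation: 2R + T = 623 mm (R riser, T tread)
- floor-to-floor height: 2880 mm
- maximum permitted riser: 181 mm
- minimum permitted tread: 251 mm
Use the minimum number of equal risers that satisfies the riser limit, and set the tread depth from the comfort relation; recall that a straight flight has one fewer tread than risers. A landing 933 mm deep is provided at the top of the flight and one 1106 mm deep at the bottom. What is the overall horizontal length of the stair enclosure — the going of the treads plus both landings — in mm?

⌈2880/181⌉ = 16 risers.
R = 2880 ÷ 16 = 180 mm.
T = 623 − 2·180 = 263 mm, which satisfies the 251 mm minimum.
16 risers give 15 treads; going = 15 × 263 = 3945 mm.
Add landings: 3945 + 933 + 1106 = 5984 mm.

5984 mm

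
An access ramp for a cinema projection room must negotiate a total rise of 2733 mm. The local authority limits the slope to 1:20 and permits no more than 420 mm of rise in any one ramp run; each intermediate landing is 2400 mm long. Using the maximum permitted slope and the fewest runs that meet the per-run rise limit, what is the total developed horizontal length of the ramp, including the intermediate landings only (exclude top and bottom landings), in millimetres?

69060 mm

2733 / 420 = 6.507 → round up to 7 ramp runs. That means 6 intermediate landings.
Horizontal run for 2733 mm of rise at 1:20 is 2733 × 20 = 54660 mm.
Intermediate landings: 6 × 2400 = 14400 mm.
Developed length = 54660 + 14400 = 69060 mm.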